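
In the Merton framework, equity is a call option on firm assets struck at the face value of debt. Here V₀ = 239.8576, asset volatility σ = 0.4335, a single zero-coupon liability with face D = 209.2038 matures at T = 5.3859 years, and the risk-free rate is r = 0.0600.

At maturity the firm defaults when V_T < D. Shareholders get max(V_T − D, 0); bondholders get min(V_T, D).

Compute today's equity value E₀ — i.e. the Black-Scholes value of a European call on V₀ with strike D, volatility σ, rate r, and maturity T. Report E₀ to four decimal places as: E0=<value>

E0=126.4985

d₁ = [ln(V₀/D) + (r + σ²/2)T] / (σ√T)
   = [ln(239.8576/209.2038) + (0.0600 + 0.5·0.4335²)·5.3859] / (0.4335·√5.3859)
   = [0.136737 + 0.829219] / 1.006047 = 0.960150
d₂ = d₁ − σ√T = 0.960150 − 1.006047 = -0.045897
N(d₁) = 0.831510,  N(d₂) = 0.481696,  e^(−rT) = 0.723862
E₀ = V₀·N(d₁) − D·e^(−rT)·N(d₂)
   = 239.8576·0.831510 − 209.2038·0.723862·0.481696 = 126.498478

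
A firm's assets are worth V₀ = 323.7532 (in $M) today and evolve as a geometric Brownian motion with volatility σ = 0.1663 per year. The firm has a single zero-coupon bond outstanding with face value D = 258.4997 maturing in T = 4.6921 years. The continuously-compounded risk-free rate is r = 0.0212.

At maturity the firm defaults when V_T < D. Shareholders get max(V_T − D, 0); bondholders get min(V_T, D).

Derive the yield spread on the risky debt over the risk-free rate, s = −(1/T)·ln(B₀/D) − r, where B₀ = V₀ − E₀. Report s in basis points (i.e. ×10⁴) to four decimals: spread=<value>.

d₁ = [ln(V₀/D) + (r + σ²/2)T] / (σ√T)
   = [ln(323.7532/258.4997) + (0.0212 + 0.5·0.1663²)·4.6921] / (0.1663·√4.6921)
   = [0.225087 + 0.164354] / 0.360227 = 1.081100
d₂ = d₁ − σ√T = 1.081100 − 0.360227 = 0.720873
N(d₁) = 0.860174,  N(d₂) = 0.764506,  e^(−rT) = 0.905315
E₀ = V₀·N(d₁) − D·e^(−rT)·N(d₂)
   = 323.7532·0.860174 − 258.4997·0.905315·0.764506 = 99.571464
B₀ = V₀ − E₀ = 323.7532 − 99.571464 = 224.181736
spread = −(1/T)·ln(B₀/D) − r = −(1/4.6921)·ln(224.181736/258.4997) − 0.0212 = 0.00915687
in basis points: 0.00915687 × 10⁴ = 91.5687 bp

spread=91.5687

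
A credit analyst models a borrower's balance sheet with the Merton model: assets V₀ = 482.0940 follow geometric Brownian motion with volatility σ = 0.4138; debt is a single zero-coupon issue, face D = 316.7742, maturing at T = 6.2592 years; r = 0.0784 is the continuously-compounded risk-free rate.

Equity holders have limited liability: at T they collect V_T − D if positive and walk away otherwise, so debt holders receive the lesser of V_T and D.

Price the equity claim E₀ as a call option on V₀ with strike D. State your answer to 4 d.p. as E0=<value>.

d₁ = [ln(V₀/D) + (r + σ²/2)T] / (σ√T)
   = [ln(482.0940/316.7742) + (0.0784 + 0.5·0.4138²)·6.2592] / (0.4138·√6.2592)
   = [0.419950 + 1.026604] / 1.035261 = 1.397284
d₂ = d₁ − σ√T = 1.397284 − 1.035261 = 0.362023
N(d₁) = 0.918836,  N(d₂) = 0.641333,  e^(−rT) = 0.612185
E₀ = V₀·N(d₁) − D·e^(−rT)·N(d₂)
   = 482.0940·0.918836 − 316.7742·0.612185·0.641333 = 318.595307

E0=318.5953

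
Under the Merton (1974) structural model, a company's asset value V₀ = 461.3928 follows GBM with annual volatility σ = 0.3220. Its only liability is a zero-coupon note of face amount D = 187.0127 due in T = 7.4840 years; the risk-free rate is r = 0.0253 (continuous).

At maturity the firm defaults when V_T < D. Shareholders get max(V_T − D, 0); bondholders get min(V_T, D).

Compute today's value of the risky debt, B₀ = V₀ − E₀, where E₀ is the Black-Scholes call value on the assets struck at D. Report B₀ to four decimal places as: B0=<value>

d₁ = [ln(V₀/D) + (r + σ²/2)T] / (σ√T)
   = [ln(461.3928/187.0127) + (0.0253 + 0.5·0.3220²)·7.4840] / (0.3220·√7.4840)
   = [0.903073 + 0.577331] / 0.880892 = 1.680573
d₂ = d₁ − σ√T = 1.680573 − 0.880892 = 0.799681
N(d₁) = 0.953577,  N(d₂) = 0.788052,  e^(−rT) = 0.827501
E₀ = V₀·N(d₁) − D·e^(−rT)·N(d₂)
   = 461.3928·0.953577 − 187.0127·0.827501·0.788052 = 318.020033
B₀ = V₀ − E₀ = 461.3928 − 318.020033 = 143.372767

B0=143.3728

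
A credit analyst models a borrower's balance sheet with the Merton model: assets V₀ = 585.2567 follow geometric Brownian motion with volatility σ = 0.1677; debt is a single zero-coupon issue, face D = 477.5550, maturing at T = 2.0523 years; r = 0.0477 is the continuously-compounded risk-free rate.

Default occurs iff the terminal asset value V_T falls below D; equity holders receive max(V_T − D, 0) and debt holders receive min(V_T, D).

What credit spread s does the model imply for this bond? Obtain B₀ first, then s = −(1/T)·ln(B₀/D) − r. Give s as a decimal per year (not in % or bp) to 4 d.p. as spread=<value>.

d₁ = [ln(V₀/D) + (r + σ²/2)T] / (σ√T)
   = [ln(585.2567/477.5550) + (0.0477 + 0.5·0.1677²)·2.0523] / (0.1677·√2.0523)
   = [0.203371 + 0.126753] / 0.240245 = 1.374119
d₂ = d₁ − σ√T = 1.374119 − 0.240245 = 1.133875
N(d₁) = 0.915298,  N(d₂) = 0.871576,  e^(−rT) = 0.906744
E₀ = V₀·N(d₁) − D·e^(−rT)·N(d₂)
   = 585.2567·0.915298 − 477.5550·0.906744·0.871576 = 158.273790
B₀ = V₀ − E₀ = 585.2567 − 158.273790 = 426.982910
spread = −(1/T)·ln(B₀/D) − r = −(1/2.0523)·ln(426.982910/477.5550) − 0.0477 = 0.00684142

spread=0.0068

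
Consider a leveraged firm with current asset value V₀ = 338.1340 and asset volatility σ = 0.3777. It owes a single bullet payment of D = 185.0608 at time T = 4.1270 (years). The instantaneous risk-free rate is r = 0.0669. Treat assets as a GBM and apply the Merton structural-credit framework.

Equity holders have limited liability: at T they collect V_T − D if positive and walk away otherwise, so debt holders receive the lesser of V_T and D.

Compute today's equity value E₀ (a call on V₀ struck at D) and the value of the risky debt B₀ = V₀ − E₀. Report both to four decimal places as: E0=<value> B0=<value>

E0=207.7027 B0=130.4313

d₁ = [ln(V₀/D) + (r + σ²/2)T] / (σ√T)
   = [ln(338.1340/185.0608) + (0.0669 + 0.5·0.3777²)·4.1270] / (0.3777·√4.1270)
   = [0.602758 + 0.570470] / 0.767298 = 1.529037
d₂ = d₁ − σ√T = 1.529037 − 0.767298 = 0.761739
N(d₁) = 0.936872,  N(d₂) = 0.776892,  e^(−rT) = 0.758740
E₀ = V₀·N(d₁) − D·e^(−rT)·N(d₂)
   = 338.1340·0.936872 − 185.0608·0.758740·0.776892 = 207.702656
B₀ = V₀ − E₀ = 338.1340 − 207.702656 = 130.431344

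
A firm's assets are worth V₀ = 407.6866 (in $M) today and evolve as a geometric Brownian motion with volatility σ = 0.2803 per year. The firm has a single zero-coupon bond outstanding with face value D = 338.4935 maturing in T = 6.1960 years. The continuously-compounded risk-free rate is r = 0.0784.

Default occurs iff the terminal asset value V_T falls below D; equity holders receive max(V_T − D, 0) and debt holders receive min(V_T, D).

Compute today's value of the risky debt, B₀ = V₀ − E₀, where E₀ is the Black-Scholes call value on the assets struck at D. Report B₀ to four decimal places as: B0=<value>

d₁ = [ln(V₀/D) + (r + σ²/2)T] / (σ√T)
   = [ln(407.6866/338.4935) + (0.0784 + 0.5·0.2803²)·6.1960] / (0.2803·√6.1960)
   = [0.185994 + 0.729170] / 0.697716 = 1.311657
d₂ = d₁ − σ√T = 1.311657 − 0.697716 = 0.613941
N(d₁) = 0.905182,  N(d₂) = 0.730373,  e^(−rT) = 0.615226
E₀ = V₀·N(d₁) − D·e^(−rT)·N(d₂)
   = 407.6866·0.905182 − 338.4935·0.615226·0.730373 = 216.930583
B₀ = V₀ − E₀ = 407.6866 − 216.930583 = 190.756017

B0=190.7560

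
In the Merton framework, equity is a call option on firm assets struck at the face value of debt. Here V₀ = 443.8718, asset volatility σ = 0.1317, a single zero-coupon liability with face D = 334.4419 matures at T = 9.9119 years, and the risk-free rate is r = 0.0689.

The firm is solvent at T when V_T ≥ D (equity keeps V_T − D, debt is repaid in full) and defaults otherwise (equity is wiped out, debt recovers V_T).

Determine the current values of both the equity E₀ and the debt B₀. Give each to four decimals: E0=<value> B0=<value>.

E0=275.3078 B0=168.5640

d₁ = [ln(V₀/D) + (r + σ²/2)T] / (σ√T)
   = [ln(443.8718/334.4419) + (0.0689 + 0.5·0.1317²)·9.9119] / (0.1317·√9.9119)
   = [0.283073 + 0.768890] / 0.414633 = 2.537092
d₂ = d₁ − σ√T = 2.537092 − 0.414633 = 2.122459
N(d₁) = 0.994411,  N(d₂) = 0.983100,  e^(−rT) = 0.505135
E₀ = V₀·N(d₁) − D·e^(−rT)·N(d₂)
   = 443.8718·0.994411 − 334.4419·0.505135·0.983100 = 275.307797
B₀ = V₀ − E₀ = 443.8718 − 275.307797 = 168.564003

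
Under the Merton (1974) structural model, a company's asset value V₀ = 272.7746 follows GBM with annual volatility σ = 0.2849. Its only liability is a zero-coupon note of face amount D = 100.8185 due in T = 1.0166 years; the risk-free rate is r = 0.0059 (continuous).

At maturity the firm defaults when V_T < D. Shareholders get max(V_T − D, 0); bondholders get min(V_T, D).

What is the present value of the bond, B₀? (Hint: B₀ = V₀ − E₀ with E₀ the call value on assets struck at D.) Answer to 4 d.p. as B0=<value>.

B0=100.2127

d₁ = [ln(V₀/D) + (r + σ²/2)T] / (σ√T)
   = [ln(272.7746/100.8185) + (0.0059 + 0.5·0.2849²)·1.0166] / (0.2849·√1.0166)
   = [0.995324 + 0.047256] / 0.287255 = 3.629457
d₂ = d₁ − σ√T = 3.629457 − 0.287255 = 3.342203
N(d₁) = 0.999858,  N(d₂) = 0.999584,  e^(−rT) = 0.994020
E₀ = V₀·N(d₁) − D·e^(−rT)·N(d₂)
   = 272.7746·0.999858 − 100.8185·0.994020·0.999584 = 172.561905
B₀ = V₀ − E₀ = 272.7746 − 172.561905 = 100.212695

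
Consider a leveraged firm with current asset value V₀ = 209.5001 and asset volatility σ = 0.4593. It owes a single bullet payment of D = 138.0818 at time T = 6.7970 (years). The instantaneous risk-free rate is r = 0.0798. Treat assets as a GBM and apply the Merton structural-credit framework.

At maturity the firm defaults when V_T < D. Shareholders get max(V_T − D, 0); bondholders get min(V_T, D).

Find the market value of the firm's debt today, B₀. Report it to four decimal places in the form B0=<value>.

d₁ = [ln(V₀/D) + (r + σ²/2)T] / (σ√T)
   = [ln(209.5001/138.0818) + (0.0798 + 0.5·0.4593²)·6.7970] / (0.4593·√6.7970)
   = [0.416878 + 1.259336] / 1.197444 = 1.399827
d₂ = d₁ − σ√T = 1.399827 − 1.197444 = 0.202384
N(d₁) = 0.919217,  N(d₂) = 0.580192,  e^(−rT) = 0.581351
E₀ = V₀·N(d₁) − D·e^(−rT)·N(d₂)
   = 209.5001·0.919217 − 138.0818·0.581351·0.580192 = 146.001859
B₀ = V₀ − E₀ = 209.5001 − 146.001859 = 63.498241

B0=63.4982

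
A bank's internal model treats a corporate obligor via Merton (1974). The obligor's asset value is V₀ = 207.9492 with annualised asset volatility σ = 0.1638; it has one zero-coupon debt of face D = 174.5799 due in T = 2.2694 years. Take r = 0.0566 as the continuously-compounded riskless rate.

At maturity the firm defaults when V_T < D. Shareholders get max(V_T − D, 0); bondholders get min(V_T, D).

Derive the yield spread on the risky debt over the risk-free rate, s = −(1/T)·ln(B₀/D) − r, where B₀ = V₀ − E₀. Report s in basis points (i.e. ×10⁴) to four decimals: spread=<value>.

d₁ = [ln(V₀/D) + (r + σ²/2)T] / (σ√T)
   = [ln(207.9492/174.5799) + (0.0566 + 0.5·0.1638²)·2.2694] / (0.1638·√2.2694)
   = [0.174911 + 0.158893] / 0.246757 = 1.352764
d₂ = d₁ − σ√T = 1.352764 − 0.246757 = 1.106007
N(d₁) = 0.911934,  N(d₂) = 0.865638,  e^(−rT) = 0.879459
E₀ = V₀·N(d₁) − D·e^(−rT)·N(d₂)
   = 207.9492·0.911934 − 174.5799·0.879459·0.865638 = 56.729488
B₀ = V₀ − E₀ = 207.9492 − 56.729488 = 151.219712
spread = −(1/T)·ln(B₀/D) − r = −(1/2.2694)·ln(151.219712/174.5799) − 0.0566 = 0.00669809
in basis points: 0.00669809 × 10⁴ = 66.9809 bp

spread=66.9809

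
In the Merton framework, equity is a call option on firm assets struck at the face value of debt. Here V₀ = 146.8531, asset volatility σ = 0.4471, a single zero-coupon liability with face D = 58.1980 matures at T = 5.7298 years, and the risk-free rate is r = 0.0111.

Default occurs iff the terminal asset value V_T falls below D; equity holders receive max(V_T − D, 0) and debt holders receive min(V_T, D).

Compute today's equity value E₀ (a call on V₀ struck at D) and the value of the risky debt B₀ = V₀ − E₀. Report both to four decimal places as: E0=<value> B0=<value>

E0=100.6706 B0=46.1825

d₁ = [ln(V₀/D) + (r + σ²/2)T] / (σ√T)
   = [ln(146.8531/58.1980) + (0.0111 + 0.5·0.4471²)·5.7298] / (0.4471·√5.7298)
   = [0.925582 + 0.636290] / 1.070223 = 1.459388
d₂ = d₁ − σ√T = 1.459388 − 1.070223 = 0.389165
N(d₁) = 0.927771,  N(d₂) = 0.651423,  e^(−rT) = 0.938380
E₀ = V₀·N(d₁) − D·e^(−rT)·N(d₂)
   = 146.8531·0.927771 − 58.1980·0.938380·0.651423 = 100.670640
B₀ = V₀ − E₀ = 146.8531 − 100.670640 = 46.182460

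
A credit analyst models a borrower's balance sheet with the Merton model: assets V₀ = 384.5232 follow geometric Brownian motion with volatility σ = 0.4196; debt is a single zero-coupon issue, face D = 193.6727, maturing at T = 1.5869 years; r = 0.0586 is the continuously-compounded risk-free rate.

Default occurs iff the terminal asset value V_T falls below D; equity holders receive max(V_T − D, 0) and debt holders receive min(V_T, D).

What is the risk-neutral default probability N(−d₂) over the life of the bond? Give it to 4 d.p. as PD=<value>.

PD=0.1133

d₁ = [ln(V₀/D) + (r + σ²/2)T] / (σ√T)
   = [ln(384.5232/193.6727) + (0.0586 + 0.5·0.4196²)·1.5869] / (0.4196·√1.5869)
   = [0.685835 + 0.232690] / 0.528579 = 1.737724
d₂ = d₁ − σ√T = 1.737724 − 0.528579 = 1.209144
risk-neutral PD = N(−d₂) = N(-1.209144) = 0.113304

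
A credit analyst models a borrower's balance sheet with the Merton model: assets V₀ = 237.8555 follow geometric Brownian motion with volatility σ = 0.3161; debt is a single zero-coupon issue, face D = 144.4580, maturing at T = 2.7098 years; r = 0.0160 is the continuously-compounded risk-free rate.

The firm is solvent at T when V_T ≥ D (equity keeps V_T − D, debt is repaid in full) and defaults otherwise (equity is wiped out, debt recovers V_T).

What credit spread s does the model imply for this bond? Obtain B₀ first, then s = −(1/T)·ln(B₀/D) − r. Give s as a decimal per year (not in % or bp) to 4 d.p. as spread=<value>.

d₁ = [ln(V₀/D) + (r + σ²/2)T] / (σ√T)
   = [ln(237.8555/144.4580) + (0.0160 + 0.5·0.3161²)·2.7098] / (0.3161·√2.7098)
   = [0.498675 + 0.178737] / 0.520347 = 1.301846
d₂ = d₁ − σ√T = 1.301846 − 0.520347 = 0.781499
N(d₁) = 0.903516,  N(d₂) = 0.782746,  e^(−rT) = 0.957570
E₀ = V₀·N(d₁) − D·e^(−rT)·N(d₂)
   = 237.8555·0.903516 − 144.4580·0.957570·0.782746 = 106.630046
B₀ = V₀ − E₀ = 237.8555 − 106.630046 = 131.225454
spread = −(1/T)·ln(B₀/D) − r = −(1/2.7098)·ln(131.225454/144.4580) − 0.0160 = 0.01945352

spread=0.0195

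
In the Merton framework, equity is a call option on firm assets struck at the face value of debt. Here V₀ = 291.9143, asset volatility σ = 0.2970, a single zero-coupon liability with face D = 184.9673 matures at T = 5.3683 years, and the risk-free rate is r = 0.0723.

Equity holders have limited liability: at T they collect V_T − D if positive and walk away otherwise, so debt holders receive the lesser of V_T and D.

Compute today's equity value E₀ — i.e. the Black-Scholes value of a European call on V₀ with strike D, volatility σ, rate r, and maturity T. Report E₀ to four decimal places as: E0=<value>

d₁ = [ln(V₀/D) + (r + σ²/2)T] / (σ√T)
   = [ln(291.9143/184.9673) + (0.0723 + 0.5·0.2970²)·5.3683] / (0.2970·√5.3683)
   = [0.456281 + 0.624894] / 0.688137 = 1.571163
d₂ = d₁ − σ√T = 1.571163 − 0.688137 = 0.883027
N(d₁) = 0.941928,  N(d₂) = 0.811389,  e^(−rT) = 0.678325
E₀ = V₀·N(d₁) − D·e^(−rT)·N(d₂)
   = 291.9143·0.941928 − 184.9673·0.678325·0.811389 = 173.158770

E0=173.1588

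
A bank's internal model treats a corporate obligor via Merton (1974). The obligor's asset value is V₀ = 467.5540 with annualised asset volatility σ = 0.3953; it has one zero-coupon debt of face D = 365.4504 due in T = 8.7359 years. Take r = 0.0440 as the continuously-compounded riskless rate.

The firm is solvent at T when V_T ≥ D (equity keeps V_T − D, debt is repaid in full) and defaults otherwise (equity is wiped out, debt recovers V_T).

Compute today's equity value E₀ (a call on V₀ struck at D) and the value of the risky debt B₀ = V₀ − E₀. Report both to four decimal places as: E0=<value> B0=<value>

d₁ = [ln(V₀/D) + (r + σ²/2)T] / (σ√T)
   = [ln(467.5540/365.4504) + (0.0440 + 0.5·0.3953²)·8.7359] / (0.3953·√8.7359)
   = [0.246384 + 1.066925] / 1.168371 = 1.124052
d₂ = d₁ − σ√T = 1.124052 − 1.168371 = -0.044319
N(d₁) = 0.869504,  N(d₂) = 0.482325,  e^(−rT) = 0.680873
E₀ = V₀·N(d₁) − D·e^(−rT)·N(d₂)
   = 467.5540·0.869504 − 365.4504·0.680873·0.482325 = 286.525612
B₀ = V₀ − E₀ = 467.5540 − 286.525612 = 181.028388

E0=286.5256 B0=181.0284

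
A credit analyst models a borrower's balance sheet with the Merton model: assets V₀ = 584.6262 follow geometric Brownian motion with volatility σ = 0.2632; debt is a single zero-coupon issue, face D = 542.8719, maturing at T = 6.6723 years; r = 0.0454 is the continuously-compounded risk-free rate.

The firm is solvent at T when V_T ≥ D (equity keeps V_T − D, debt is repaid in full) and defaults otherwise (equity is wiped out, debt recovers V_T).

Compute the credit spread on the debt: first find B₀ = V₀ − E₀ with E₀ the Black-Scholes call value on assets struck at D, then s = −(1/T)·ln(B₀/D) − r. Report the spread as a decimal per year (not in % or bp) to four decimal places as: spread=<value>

spread=0.0234

d₁ = [ln(V₀/D) + (r + σ²/2)T] / (σ√T)
   = [ln(584.6262/542.8719) + (0.0454 + 0.5·0.2632²)·6.6723] / (0.2632·√6.6723)
   = [0.074099 + 0.534032] / 0.679867 = 0.894486
d₂ = d₁ − σ√T = 0.894486 − 0.679867 = 0.214619
N(d₁) = 0.814469,  N(d₂) = 0.584968,  e^(−rT) = 0.738656
E₀ = V₀·N(d₁) − D·e^(−rT)·N(d₂)
   = 584.6262·0.814469 − 542.8719·0.738656·0.584968 = 241.590232
B₀ = V₀ − E₀ = 584.6262 − 241.590232 = 343.035968
spread = −(1/T)·ln(B₀/D) − r = −(1/6.6723)·ln(343.035968/542.8719) − 0.0454 = 0.02339758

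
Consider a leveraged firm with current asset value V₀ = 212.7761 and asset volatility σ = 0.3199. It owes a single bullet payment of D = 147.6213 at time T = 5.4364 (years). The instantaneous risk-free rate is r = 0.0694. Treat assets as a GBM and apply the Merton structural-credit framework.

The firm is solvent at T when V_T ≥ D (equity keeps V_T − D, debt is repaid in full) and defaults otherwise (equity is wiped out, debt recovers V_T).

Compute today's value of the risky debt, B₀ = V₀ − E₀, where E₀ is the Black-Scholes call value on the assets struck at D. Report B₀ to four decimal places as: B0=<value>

B0=92.4317

d₁ = [ln(V₀/D) + (r + σ²/2)T] / (σ√T)
   = [ln(212.7761/147.6213) + (0.0694 + 0.5·0.3199²)·5.4364] / (0.3199·√5.4364)
   = [0.365590 + 0.655456] / 0.745882 = 1.368912
d₂ = d₁ − σ√T = 1.368912 − 0.745882 = 0.623030
N(d₁) = 0.914487,  N(d₂) = 0.733368,  e^(−rT) = 0.685720
E₀ = V₀·N(d₁) − D·e^(−rT)·N(d₂)
   = 212.7761·0.914487 − 147.6213·0.685720·0.733368 = 120.344391
B₀ = V₀ − E₀ = 212.7761 − 120.344391 = 92.431709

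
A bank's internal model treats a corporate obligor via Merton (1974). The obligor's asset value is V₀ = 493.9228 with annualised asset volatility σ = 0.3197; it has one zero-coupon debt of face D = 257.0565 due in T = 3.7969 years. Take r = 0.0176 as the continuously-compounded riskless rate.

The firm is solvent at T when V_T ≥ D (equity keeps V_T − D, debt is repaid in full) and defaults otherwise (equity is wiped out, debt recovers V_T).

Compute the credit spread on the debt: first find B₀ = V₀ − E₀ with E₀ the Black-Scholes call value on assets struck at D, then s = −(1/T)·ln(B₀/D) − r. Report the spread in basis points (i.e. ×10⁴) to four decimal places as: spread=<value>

d₁ = [ln(V₀/D) + (r + σ²/2)T] / (σ√T)
   = [ln(493.9228/257.0565) + (0.0176 + 0.5·0.3197²)·3.7969] / (0.3197·√3.7969)
   = [0.653083 + 0.260862] / 0.622956 = 1.467112
d₂ = d₁ − σ√T = 1.467112 − 0.622956 = 0.844156
N(d₁) = 0.928827,  N(d₂) = 0.800709,  e^(−rT) = 0.935358
E₀ = V₀·N(d₁) − D·e^(−rT)·N(d₂)
   = 493.9228·0.928827 − 257.0565·0.935358·0.800709 = 266.246497
B₀ = V₀ − E₀ = 493.9228 − 266.246497 = 227.676303
spread = −(1/T)·ln(B₀/D) − r = −(1/3.7969)·ln(227.676303/257.0565) − 0.0176 = 0.01436582
in basis points: 0.01436582 × 10⁴ = 143.6582 bp

spread=143.6582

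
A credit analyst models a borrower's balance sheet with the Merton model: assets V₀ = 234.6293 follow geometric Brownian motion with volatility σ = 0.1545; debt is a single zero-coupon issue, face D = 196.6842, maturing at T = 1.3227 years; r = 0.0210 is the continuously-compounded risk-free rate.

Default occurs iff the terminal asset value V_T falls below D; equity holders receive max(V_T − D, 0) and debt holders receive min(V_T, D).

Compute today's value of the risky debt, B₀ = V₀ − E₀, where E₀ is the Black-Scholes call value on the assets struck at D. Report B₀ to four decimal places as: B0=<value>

B0=188.9602

d₁ = [ln(V₀/D) + (r + σ²/2)T] / (σ√T)
   = [ln(234.6293/196.6842) + (0.0210 + 0.5·0.1545²)·1.3227] / (0.1545·√1.3227)
   = [0.176407 + 0.043563] / 0.177688 = 1.237957
d₂ = d₁ − σ√T = 1.237957 − 0.177688 = 1.060269
N(d₁) = 0.892134,  N(d₂) = 0.855489,  e^(−rT) = 0.972606
E₀ = V₀·N(d₁) − D·e^(−rT)·N(d₂)
   = 234.6293·0.892134 − 196.6842·0.972606·0.855489 = 45.669074
B₀ = V₀ − E₀ = 234.6293 − 45.669074 = 188.960226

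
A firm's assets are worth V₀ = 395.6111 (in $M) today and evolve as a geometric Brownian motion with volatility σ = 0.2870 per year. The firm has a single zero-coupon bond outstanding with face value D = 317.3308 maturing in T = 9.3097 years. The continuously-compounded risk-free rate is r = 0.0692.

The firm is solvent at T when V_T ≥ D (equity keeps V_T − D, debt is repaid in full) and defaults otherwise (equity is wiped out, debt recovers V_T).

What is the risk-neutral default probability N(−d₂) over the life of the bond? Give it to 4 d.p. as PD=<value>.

d₁ = [ln(V₀/D) + (r + σ²/2)T] / (σ√T)
   = [ln(395.6111/317.3308) + (0.0692 + 0.5·0.2870²)·9.3097] / (0.2870·√9.3097)
   = [0.220487 + 1.027647] / 0.875689 = 1.425316
d₂ = d₁ − σ√T = 1.425316 − 0.875689 = 0.549628
risk-neutral PD = N(−d₂) = N(-0.549628) = 0.291287

PD=0.2913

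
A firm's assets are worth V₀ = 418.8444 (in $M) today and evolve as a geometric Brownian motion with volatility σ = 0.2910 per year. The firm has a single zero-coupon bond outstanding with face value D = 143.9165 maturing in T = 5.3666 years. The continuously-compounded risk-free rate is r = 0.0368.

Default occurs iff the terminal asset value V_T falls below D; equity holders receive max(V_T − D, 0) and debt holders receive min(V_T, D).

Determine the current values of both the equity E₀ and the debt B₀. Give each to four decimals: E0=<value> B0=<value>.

E0=302.4006 B0=116.4438

d₁ = [ln(V₀/D) + (r + σ²/2)T] / (σ√T)
   = [ln(418.8444/143.9165) + (0.0368 + 0.5·0.2910²)·5.3666] / (0.2910·√5.3666)
   = [1.068266 + 0.424715] / 0.674128 = 2.214684
d₂ = d₁ − σ√T = 2.214684 − 0.674128 = 1.540556
N(d₁) = 0.986609,  N(d₂) = 0.938288,  e^(−rT) = 0.820788
E₀ = V₀·N(d₁) − D·e^(−rT)·N(d₂)
   = 418.8444·0.986609 − 143.9165·0.820788·0.938288 = 302.400602
B₀ = V₀ − E₀ = 418.8444 − 302.400602 = 116.443798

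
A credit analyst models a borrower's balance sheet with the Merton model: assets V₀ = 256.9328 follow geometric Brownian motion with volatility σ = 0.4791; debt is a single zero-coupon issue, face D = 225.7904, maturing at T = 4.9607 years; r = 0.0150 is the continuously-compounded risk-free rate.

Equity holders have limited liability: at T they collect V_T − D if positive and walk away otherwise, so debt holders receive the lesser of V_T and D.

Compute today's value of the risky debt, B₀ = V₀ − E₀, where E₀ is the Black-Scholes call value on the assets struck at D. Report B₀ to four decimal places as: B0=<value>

d₁ = [ln(V₀/D) + (r + σ²/2)T] / (σ√T)
   = [ln(256.9328/225.7904) + (0.0150 + 0.5·0.4791²)·4.9607] / (0.4791·√4.9607)
   = [0.129207 + 0.643742] / 1.067082 = 0.724358
d₂ = d₁ − σ√T = 0.724358 − 1.067082 = -0.342723
N(d₁) = 0.765577,  N(d₂) = 0.365903,  e^(−rT) = 0.928291
E₀ = V₀·N(d₁) − D·e^(−rT)·N(d₂)
   = 256.9328·0.765577 − 225.7904·0.928291·0.365903 = 120.008869
B₀ = V₀ − E₀ = 256.9328 − 120.008869 = 136.923931

B0=136.9239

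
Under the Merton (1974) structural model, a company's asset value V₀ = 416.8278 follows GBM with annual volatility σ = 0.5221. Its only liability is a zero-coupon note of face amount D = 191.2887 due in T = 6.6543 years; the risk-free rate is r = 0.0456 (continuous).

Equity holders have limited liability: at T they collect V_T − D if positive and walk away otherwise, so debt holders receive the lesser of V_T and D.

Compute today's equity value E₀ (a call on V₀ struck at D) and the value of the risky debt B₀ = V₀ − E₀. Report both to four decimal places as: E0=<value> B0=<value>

E0=309.7909 B0=107.0369

d₁ = [ln(V₀/D) + (r + σ²/2)T] / (σ√T)
   = [ln(416.8278/191.2887) + (0.0456 + 0.5·0.5221²)·6.6543] / (0.5221·√6.6543)
   = [0.778889 + 1.210379] / 1.346806 = 1.477027
d₂ = d₁ − σ√T = 1.477027 − 1.346806 = 0.130221
N(d₁) = 0.930166,  N(d₂) = 0.551804,  e^(−rT) = 0.738277
E₀ = V₀·N(d₁) − D·e^(−rT)·N(d₂)
   = 416.8278·0.930166 − 191.2887·0.738277·0.551804 = 309.790904
B₀ = V₀ − E₀ = 416.8278 − 309.790904 = 107.036896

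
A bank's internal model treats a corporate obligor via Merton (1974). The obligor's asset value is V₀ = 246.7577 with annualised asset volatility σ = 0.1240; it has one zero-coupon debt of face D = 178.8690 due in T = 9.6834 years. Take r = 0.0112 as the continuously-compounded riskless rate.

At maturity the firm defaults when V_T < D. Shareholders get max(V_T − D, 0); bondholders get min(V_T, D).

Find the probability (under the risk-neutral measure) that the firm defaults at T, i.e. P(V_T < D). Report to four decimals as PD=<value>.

PD=0.1783

d₁ = [ln(V₀/D) + (r + σ²/2)T] / (σ√T)
   = [ln(246.7577/178.8690) + (0.0112 + 0.5·0.1240²)·9.6834] / (0.1240·√9.6834)
   = [0.321753 + 0.182900] / 0.385865 = 1.307849
d₂ = d₁ − σ√T = 1.307849 − 0.385865 = 0.921983
risk-neutral PD = N(−d₂) = N(-0.921983) = 0.178269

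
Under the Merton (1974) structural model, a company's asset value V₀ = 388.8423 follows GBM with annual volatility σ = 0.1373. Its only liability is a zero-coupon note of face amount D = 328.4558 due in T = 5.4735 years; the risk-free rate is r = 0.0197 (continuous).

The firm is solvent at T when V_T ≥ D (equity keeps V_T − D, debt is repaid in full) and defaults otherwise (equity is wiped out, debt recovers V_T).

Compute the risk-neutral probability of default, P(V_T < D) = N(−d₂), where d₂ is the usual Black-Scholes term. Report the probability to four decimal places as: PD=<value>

d₁ = [ln(V₀/D) + (r + σ²/2)T] / (σ√T)
   = [ln(388.8423/328.4558) + (0.0197 + 0.5·0.1373²)·5.4735] / (0.1373·√5.4735)
   = [0.168772 + 0.159419] / 0.321220 = 1.021700
d₂ = d₁ − σ√T = 1.021700 − 0.321220 = 0.700479
risk-neutral PD = N(−d₂) = N(-0.700479) = 0.241814

PD=0.2418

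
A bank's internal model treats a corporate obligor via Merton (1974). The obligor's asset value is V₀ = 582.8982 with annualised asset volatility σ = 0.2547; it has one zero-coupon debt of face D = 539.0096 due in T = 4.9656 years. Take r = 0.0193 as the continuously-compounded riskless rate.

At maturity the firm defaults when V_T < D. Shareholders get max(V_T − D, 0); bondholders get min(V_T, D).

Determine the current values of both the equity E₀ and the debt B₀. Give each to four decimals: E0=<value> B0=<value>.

E0=171.8296 B0=411.0686

d₁ = [ln(V₀/D) + (r + σ²/2)T] / (σ√T)
   = [ln(582.8982/539.0096) + (0.0193 + 0.5·0.2547²)·4.9656] / (0.2547·√4.9656)
   = [0.078279 + 0.256901] / 0.567564 = 0.590558
d₂ = d₁ − σ√T = 0.590558 − 0.567564 = 0.022994
N(d₁) = 0.722592,  N(d₂) = 0.509173,  e^(−rT) = 0.908613
E₀ = V₀·N(d₁) − D·e^(−rT)·N(d₂)
   = 582.8982·0.722592 − 539.0096·0.908613·0.509173 = 171.829613
B₀ = V₀ − E₀ = 582.8982 − 171.829613 = 411.068587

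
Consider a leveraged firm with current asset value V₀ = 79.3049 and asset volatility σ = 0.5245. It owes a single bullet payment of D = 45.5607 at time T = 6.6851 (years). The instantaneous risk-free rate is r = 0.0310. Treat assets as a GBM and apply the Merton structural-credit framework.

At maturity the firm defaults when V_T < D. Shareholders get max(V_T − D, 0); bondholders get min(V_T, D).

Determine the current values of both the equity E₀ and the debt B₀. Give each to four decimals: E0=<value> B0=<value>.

d₁ = [ln(V₀/D) + (r + σ²/2)T] / (σ√T)
   = [ln(79.3049/45.5607) + (0.0310 + 0.5·0.5245²)·6.6851] / (0.5245·√6.6851)
   = [0.554254 + 1.126774] / 1.356124 = 1.239583
d₂ = d₁ − σ√T = 1.239583 − 1.356124 = -0.116541
N(d₁) = 0.892435,  N(d₂) = 0.453612,  e^(−rT) = 0.812826
E₀ = V₀·N(d₁) − D·e^(−rT)·N(d₂)
   = 79.3049·0.892435 − 45.5607·0.812826·0.453612 = 53.975908
B₀ = V₀ − E₀ = 79.3049 − 53.975908 = 25.328992

E0=53.9759 B0=25.3290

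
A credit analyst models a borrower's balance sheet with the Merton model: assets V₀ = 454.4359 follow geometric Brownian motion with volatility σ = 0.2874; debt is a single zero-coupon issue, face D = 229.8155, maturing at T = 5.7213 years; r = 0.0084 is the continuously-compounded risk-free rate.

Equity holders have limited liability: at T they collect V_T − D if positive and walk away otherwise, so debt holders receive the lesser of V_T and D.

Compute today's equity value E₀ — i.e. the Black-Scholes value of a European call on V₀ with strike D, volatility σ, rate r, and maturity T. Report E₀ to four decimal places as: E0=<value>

d₁ = [ln(V₀/D) + (r + σ²/2)T] / (σ√T)
   = [ln(454.4359/229.8155) + (0.0084 + 0.5·0.2874²)·5.7213] / (0.2874·√5.7213)
   = [0.681780 + 0.284345] / 0.687439 = 1.405398
d₂ = d₁ − σ√T = 1.405398 − 0.687439 = 0.717959
N(d₁) = 0.920048,  N(d₂) = 0.763609,  e^(−rT) = 0.953078
E₀ = V₀·N(d₁) − D·e^(−rT)·N(d₂)
   = 454.4359·0.920048 − 229.8155·0.953078·0.763609 = 250.848319

E0=250.8483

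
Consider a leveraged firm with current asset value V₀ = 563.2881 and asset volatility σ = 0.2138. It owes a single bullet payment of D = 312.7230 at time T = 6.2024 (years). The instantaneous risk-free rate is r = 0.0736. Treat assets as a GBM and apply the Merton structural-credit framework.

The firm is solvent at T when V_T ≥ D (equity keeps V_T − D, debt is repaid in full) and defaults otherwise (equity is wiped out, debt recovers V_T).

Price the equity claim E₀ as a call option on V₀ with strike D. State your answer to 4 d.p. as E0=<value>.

E0=366.8015

d₁ = [ln(V₀/D) + (r + σ²/2)T] / (σ√T)
   = [ln(563.2881/312.7230) + (0.0736 + 0.5·0.2138²)·6.2024] / (0.2138·√6.2024)
   = [0.588473 + 0.598254] / 0.532461 = 2.228760
d₂ = d₁ − σ√T = 2.228760 − 0.532461 = 1.696299
N(d₁) = 0.987085,  N(d₂) = 0.955085,  e^(−rT) = 0.633499
E₀ = V₀·N(d₁) − D·e^(−rT)·N(d₂)
   = 563.2881·0.987085 − 312.7230·0.633499·0.955085 = 366.801540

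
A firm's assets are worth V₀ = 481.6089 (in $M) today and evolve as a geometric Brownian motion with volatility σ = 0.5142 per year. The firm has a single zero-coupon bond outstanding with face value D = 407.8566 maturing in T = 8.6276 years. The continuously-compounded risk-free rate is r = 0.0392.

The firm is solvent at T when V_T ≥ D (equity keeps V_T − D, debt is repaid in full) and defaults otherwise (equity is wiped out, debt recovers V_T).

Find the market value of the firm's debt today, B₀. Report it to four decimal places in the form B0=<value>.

B0=164.4337

d₁ = [ln(V₀/D) + (r + σ²/2)T] / (σ√T)
   = [ln(481.6089/407.8566) + (0.0392 + 0.5·0.5142²)·8.6276] / (0.5142·√8.6276)
   = [0.166217 + 1.478778] / 1.510348 = 1.089149
d₂ = d₁ − σ√T = 1.089149 − 1.510348 = -0.421199
N(d₁) = 0.861956,  N(d₂) = 0.336805,  e^(−rT) = 0.713051
E₀ = V₀·N(d₁) − D·e^(−rT)·N(d₂)
   = 481.6089·0.861956 − 407.8566·0.713051·0.336805 = 317.175156
B₀ = V₀ − E₀ = 481.6089 − 317.175156 = 164.433744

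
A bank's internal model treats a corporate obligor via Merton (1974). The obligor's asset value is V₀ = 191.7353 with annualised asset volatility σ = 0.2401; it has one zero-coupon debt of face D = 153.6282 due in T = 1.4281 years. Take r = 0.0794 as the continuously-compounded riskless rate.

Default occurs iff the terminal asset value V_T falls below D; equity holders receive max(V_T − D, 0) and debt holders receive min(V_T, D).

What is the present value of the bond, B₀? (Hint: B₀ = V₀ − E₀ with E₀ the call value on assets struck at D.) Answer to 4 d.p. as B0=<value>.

d₁ = [ln(V₀/D) + (r + σ²/2)T] / (σ√T)
   = [ln(191.7353/153.6282) + (0.0794 + 0.5·0.2401²)·1.4281] / (0.2401·√1.4281)
   = [0.221580 + 0.154555] / 0.286927 = 1.310908
d₂ = d₁ − σ√T = 1.310908 − 0.286927 = 1.023981
N(d₁) = 0.905056,  N(d₂) = 0.847078,  e^(−rT) = 0.892801
E₀ = V₀·N(d₁) − D·e^(−rT)·N(d₂)
   = 191.7353·0.905056 − 153.6282·0.892801·0.847078 = 57.346352
B₀ = V₀ − E₀ = 191.7353 − 57.346352 = 134.388948

B0=134.3889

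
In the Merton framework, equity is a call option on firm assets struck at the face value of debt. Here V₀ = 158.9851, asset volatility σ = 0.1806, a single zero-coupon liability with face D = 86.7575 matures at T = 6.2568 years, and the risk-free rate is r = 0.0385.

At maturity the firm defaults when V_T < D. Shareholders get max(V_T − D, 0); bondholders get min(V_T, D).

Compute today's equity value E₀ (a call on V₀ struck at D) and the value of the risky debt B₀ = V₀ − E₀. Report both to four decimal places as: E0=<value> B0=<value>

d₁ = [ln(V₀/D) + (r + σ²/2)T] / (σ√T)
   = [ln(158.9851/86.7575) + (0.0385 + 0.5·0.1806²)·6.2568] / (0.1806·√6.2568)
   = [0.605694 + 0.342924] / 0.451746 = 2.099893
d₂ = d₁ − σ√T = 2.099893 − 0.451746 = 1.648148
N(d₁) = 0.982131,  N(d₂) = 0.950339,  e^(−rT) = 0.785931
E₀ = V₀·N(d₁) − D·e^(−rT)·N(d₂)
   = 158.9851·0.982131 − 86.7575·0.785931·0.950339 = 91.344970
B₀ = V₀ − E₀ = 158.9851 − 91.344970 = 67.640130

E0=91.3450 B0=67.6401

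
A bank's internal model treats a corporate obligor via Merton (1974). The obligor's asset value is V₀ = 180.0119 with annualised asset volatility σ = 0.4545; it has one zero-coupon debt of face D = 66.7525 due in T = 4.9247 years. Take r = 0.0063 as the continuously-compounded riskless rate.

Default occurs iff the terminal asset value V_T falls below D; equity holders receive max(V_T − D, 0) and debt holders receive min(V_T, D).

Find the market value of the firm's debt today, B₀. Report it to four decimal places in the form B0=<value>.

d₁ = [ln(V₀/D) + (r + σ²/2)T] / (σ√T)
   = [ln(180.0119/66.7525) + (0.0063 + 0.5·0.4545²)·4.9247] / (0.4545·√4.9247)
   = [0.992031 + 0.539674] / 1.008611 = 1.518628
d₂ = d₁ − σ√T = 1.518628 − 1.008611 = 0.510017
N(d₁) = 0.935572,  N(d₂) = 0.694980,  e^(−rT) = 0.969451
E₀ = V₀·N(d₁) − D·e^(−rT)·N(d₂)
   = 180.0119·0.935572 − 66.7525·0.969451·0.694980 = 123.439647
B₀ = V₀ − E₀ = 180.0119 − 123.439647 = 56.572253

B0=56.5723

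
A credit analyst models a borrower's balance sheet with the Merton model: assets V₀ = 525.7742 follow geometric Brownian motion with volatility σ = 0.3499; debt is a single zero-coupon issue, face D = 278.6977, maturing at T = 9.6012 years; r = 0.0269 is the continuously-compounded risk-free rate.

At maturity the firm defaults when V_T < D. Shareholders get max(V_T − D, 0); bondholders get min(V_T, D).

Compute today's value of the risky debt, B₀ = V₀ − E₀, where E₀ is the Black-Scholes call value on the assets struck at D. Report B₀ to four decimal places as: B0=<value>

d₁ = [ln(V₀/D) + (r + σ²/2)T] / (σ√T)
   = [ln(525.7742/278.6977) + (0.0269 + 0.5·0.3499²)·9.6012] / (0.3499·√9.6012)
   = [0.634744 + 0.846010] / 1.084193 = 1.365766
d₂ = d₁ − σ√T = 1.365766 − 1.084193 = 0.281572
N(d₁) = 0.913994,  N(d₂) = 0.610864,  e^(−rT) = 0.772385
E₀ = V₀·N(d₁) − D·e^(−rT)·N(d₂)
   = 525.7742·0.913994 − 278.6977·0.772385·0.610864 = 349.058519
B₀ = V₀ − E₀ = 525.7742 − 349.058519 = 176.715681

B0=176.7157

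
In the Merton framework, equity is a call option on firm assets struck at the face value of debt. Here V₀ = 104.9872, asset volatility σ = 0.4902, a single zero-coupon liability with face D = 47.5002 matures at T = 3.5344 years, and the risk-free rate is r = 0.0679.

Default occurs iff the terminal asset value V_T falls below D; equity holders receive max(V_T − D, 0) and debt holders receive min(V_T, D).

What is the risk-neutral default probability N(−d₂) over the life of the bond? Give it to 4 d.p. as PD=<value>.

PD=0.2546

d₁ = [ln(V₀/D) + (r + σ²/2)T] / (σ√T)
   = [ln(104.9872/47.5002) + (0.0679 + 0.5·0.4902²)·3.5344] / (0.4902·√3.5344)
   = [0.793105 + 0.664637] / 0.921576 = 1.581792
d₂ = d₁ − σ√T = 1.581792 − 0.921576 = 0.660216
risk-neutral PD = N(−d₂) = N(-0.660216) = 0.254558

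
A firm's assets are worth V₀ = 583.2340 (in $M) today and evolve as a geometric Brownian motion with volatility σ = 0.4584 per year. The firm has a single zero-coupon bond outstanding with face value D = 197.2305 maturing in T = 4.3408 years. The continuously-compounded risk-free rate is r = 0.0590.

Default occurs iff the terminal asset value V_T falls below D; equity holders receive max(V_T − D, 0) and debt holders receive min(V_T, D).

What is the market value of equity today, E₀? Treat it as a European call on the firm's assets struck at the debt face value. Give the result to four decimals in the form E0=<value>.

E0=440.1357

d₁ = [ln(V₀/D) + (r + σ²/2)T] / (σ√T)
   = [ln(583.2340/197.2305) + (0.0590 + 0.5·0.4584²)·4.3408] / (0.4584·√4.3408)
   = [1.084215 + 0.712175] / 0.955057 = 1.880923
d₂ = d₁ − σ√T = 1.880923 − 0.955057 = 0.925866
N(d₁) = 0.970009,  N(d₂) = 0.822742,  e^(−rT) = 0.774059
E₀ = V₀·N(d₁) − D·e^(−rT)·N(d₂)
   = 583.2340·0.970009 − 197.2305·0.774059·0.822742 = 440.135694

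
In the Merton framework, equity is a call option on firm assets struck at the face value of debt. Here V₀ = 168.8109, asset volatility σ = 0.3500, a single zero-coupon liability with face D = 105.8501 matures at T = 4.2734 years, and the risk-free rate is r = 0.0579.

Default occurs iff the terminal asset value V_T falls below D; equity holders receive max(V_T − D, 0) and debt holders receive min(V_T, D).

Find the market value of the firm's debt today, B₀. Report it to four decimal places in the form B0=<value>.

d₁ = [ln(V₀/D) + (r + σ²/2)T] / (σ√T)
   = [ln(168.8109/105.8501) + (0.0579 + 0.5·0.3500²)·4.2734] / (0.3500·√4.2734)
   = [0.466755 + 0.509176] / 0.723527 = 1.348852
d₂ = d₁ − σ√T = 1.348852 − 0.723527 = 0.625325
N(d₁) = 0.911308,  N(d₂) = 0.734121,  e^(−rT) = 0.780805
E₀ = V₀·N(d₁) − D·e^(−rT)·N(d₂)
   = 168.8109·0.911308 − 105.8501·0.780805·0.734121 = 93.164833
B₀ = V₀ − E₀ = 168.8109 − 93.164833 = 75.646067

B0=75.6461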